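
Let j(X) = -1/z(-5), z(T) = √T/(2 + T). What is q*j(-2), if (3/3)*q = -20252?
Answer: 60756*I*√5/5 ≈ 27171.0*I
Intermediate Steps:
q = -20252
z(T) = √T/(2 + T)
j(X) = -3*I*√5/5 (j(X) = -1/(√(-5)/(2 - 5)) = -1/((I*√5)/(-3)) = -1/((I*√5)*(-⅓)) = -1/((-I*√5/3)) = -3*I*√5/5)
q*j(-2) = -(-60756)*I*√5/5 = 60756*I*√5/5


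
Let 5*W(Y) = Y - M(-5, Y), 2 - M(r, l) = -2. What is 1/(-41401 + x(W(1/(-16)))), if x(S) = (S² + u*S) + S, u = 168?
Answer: -256/10633639 ≈ -2.4075e-5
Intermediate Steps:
M(r, l) = 4 (M(r, l) = 2 - 1*(-2) = 2 + 2 = 4)
W(Y) = -⅘ + Y/5 (W(Y) = (Y - 1*4)/5 = (Y - 4)/5 = (-4 + Y)/5 = -⅘ + Y/5)
x(S) = S² + 169*S (x(S) = (S² + 168*S) + S = S² + 169*S)
1/(-41401 + x(W(1/(-16)))) = 1/(-41401 + (-⅘ + (⅕)/(-16))*(169 + (-⅘ + (⅕)/(-16)))) = 1/(-41401 + (-⅘ + (⅕)*(-1/16))*(169 + (-⅘ + (⅕)*(-1/16)))) = 1/(-41401 + (-⅘ - 1/80)*(169 + (-⅘ - 1/80))) = 1/(-41401 - 13*(169 - 13/16)/16) = 1/(-41401 - 13/16*2691/16) = 1/(-41401 - 34983/256) = 1/(-10633639/256) = -256/10633639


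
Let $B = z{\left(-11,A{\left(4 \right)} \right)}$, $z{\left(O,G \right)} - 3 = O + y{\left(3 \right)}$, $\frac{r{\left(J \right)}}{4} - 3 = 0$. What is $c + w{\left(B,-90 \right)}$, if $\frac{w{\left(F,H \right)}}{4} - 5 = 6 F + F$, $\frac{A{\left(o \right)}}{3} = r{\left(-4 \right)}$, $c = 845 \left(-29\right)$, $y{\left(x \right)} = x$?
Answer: $-24625$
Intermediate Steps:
$r{\left(J \right)} = 12$ ($r{\left(J \right)} = 12 + 4 \cdot 0 = 12 + 0 = 12$)
$c = -24505$
$A{\left(o \right)} = 36$ ($A{\left(o \right)} = 3 \cdot 12 = 36$)
$z{\left(O,G \right)} = 6 + O$ ($z{\left(O,G \right)} = 3 + \left(O + 3\right) = 3 + \left(3 + O\right) = 6 + O$)
$B = -5$ ($B = 6 - 11 = -5$)
$w{\left(F,H \right)} = 20 + 28 F$ ($w{\left(F,H \right)} = 20 + 4 \left(6 F + F\right) = 20 + 4 \cdot 7 F = 20 + 28 F$)
$c + w{\left(B,-90 \right)} = -24505 + \left(20 + 28 \left(-5\right)\right) = -24505 + \left(20 - 140\right) = -24505 - 120 = -24625$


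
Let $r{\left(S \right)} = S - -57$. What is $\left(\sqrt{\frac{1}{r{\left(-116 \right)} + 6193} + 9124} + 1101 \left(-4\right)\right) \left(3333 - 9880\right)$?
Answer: $28832988 - \frac{19641 \sqrt{38144358742}}{6134} \approx 2.8208 \cdot 10^{7}$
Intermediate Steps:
$r{\left(S \right)} = 57 + S$ ($r{\left(S \right)} = S + 57 = 57 + S$)
$\left(\sqrt{\frac{1}{r{\left(-116 \right)} + 6193} + 9124} + 1101 \left(-4\right)\right) \left(3333 - 9880\right) = \left(\sqrt{\frac{1}{\left(57 - 116\right) + 6193} + 9124} + 1101 \left(-4\right)\right) \left(3333 - 9880\right) = \left(\sqrt{\frac{1}{-59 + 6193} + 9124} - 4404\right) \left(-6547\right) = \left(\sqrt{\frac{1}{6134} + 9124} - 4404\right) \left(-6547\right) = \left(\sqrt{\frac{55966617}{6134}} - 4404\right) \left(-6547\right) = \left(\frac{3 \sqrt{38144358742}}{6134} - 4404\right) \left(-6547\right) = \left(-4404 + \frac{3 \sqrt{38144358742}}{6134}\right) \left(-6547\right) = 28832988 - \frac{19641 \sqrt{38144358742}}{6134}$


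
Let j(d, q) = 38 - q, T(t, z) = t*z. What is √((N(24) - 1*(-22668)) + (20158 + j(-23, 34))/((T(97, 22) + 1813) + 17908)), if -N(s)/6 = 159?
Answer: 4*√648246116085/21855 ≈ 147.36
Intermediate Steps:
N(s) = -954 (N(s) = -6*159 = -954)
√((N(24) - 1*(-22668)) + (20158 + j(-23, 34))/((T(97, 22) + 1813) + 17908)) = √((-954 - 1*(-22668)) + (20158 + (38 - 1*34))/((97*22 + 1813) + 17908)) = √((-954 + 22668) + (20158 + (38 - 34))/((2134 + 1813) + 17908)) = √(21714 + (20158 + 4)/(3947 + 17908)) = √(21714 + 20162/21855) = √(474579632/21855) = 4*√648246116085/21855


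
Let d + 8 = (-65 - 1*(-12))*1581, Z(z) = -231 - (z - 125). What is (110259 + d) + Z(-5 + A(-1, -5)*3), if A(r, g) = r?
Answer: 26360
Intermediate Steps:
Z(z) = -106 - z (Z(z) = -231 - (-125 + z) = -231 + (125 - z) = -106 - z)
d = -83801 (d = -8 + (-65 - 1*(-12))*1581 = -8 + (-65 + 12)*1581 = -8 - 53*1581 = -8 - 83793 = -83801)
(110259 + d) + Z(-5 + A(-1, -5)*3) = (110259 - 83801) + (-106 - (-5 - 1*3)) = 26458 + (-106 - (-5 - 3)) = 26458 + (-106 - 1*(-8)) = 26458 + (-106 + 8) = 26458 - 98 = 26360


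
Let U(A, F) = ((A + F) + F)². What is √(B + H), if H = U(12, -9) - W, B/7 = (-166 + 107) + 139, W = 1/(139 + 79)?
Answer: √28324086/218 ≈ 24.413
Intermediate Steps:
W = 1/218 ≈ 0.0045872
U(A, F) = (A + 2*F)²
B = 560 (B = 7*((-166 + 107) + 139) = 7*(-59 + 139) = 7*80 = 560)
H = 7847/218 (H = (12 + 2*(-9))² - 1*1/218 = (12 - 18)² - 1/218 = (-6)² - 1/218 = 36 - 1/218 = 7847/218 ≈ 35.995)
√(B + H) = √(560 + 7847/218) = √(129927/218) = √28324086/218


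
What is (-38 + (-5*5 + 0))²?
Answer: 3969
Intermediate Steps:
(-38 + (-5*5 + 0))² = (-38 + (-25 + 0))² = (-38 - 25)² = (-63)² = 3969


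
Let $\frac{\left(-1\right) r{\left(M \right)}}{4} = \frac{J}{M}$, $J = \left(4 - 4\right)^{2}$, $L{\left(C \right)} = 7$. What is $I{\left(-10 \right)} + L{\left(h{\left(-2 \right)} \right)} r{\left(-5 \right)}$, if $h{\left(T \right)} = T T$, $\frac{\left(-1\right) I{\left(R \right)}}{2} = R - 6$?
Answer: $32$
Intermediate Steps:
$I{\left(R \right)} = 12 - 2 R$ ($I{\left(R \right)} = - 2 \left(R - 6\right) = - 2 \left(-6 + R\right) = 12 - 2 R$)
$h{\left(T \right)} = T^{2}$
$J = 0$ ($J = 0^{2} = 0$)
$r{\left(M \right)} = 0$ ($r{\left(M \right)} = - 4 \frac{0}{M} = \left(-4\right) 0 = 0$)
$I{\left(-10 \right)} + L{\left(h{\left(-2 \right)} \right)} r{\left(-5 \right)} = \left(12 - -20\right) + 7 \cdot 0 = \left(12 + 20\right) + 0 = 32 + 0 = 32$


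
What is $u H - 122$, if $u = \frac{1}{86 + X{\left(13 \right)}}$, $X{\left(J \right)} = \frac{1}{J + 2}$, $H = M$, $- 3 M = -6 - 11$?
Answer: $- \frac{157417}{1291} \approx -121.93$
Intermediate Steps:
$M = \frac{17}{3}$ ($M = - \frac{-6 - 11}{3} = \left(- \frac{1}{3}\right) \left(-17\right) = \frac{17}{3} \approx 5.6667$)
$H = \frac{17}{3} \approx 5.6667$
$X{\left(J \right)} = \frac{1}{2 + J}$
$u = \frac{15}{1291}$ ($u = \frac{1}{86 + \frac{1}{2 + 13}} = \frac{1}{86 + \frac{1}{15}} = \frac{1}{\frac{1291}{15}} = \frac{15}{1291} \approx 0.011619$)
$u H - 122 = \frac{15}{1291} \cdot \frac{17}{3} - 122 = \frac{85}{1291} - 122 = - \frac{157417}{1291}$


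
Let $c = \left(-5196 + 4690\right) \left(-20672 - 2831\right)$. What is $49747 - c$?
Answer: $-11842771$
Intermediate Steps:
$c = 11892518$ ($c = \left(-506\right) \left(-23503\right) = 11892518$)
$49747 - c = 49747 - 11892518 = -11842771$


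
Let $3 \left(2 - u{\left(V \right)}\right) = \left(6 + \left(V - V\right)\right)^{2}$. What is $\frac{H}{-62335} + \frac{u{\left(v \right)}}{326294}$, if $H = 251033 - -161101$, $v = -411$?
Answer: $- \frac{67238737373}{10169768245} \approx -6.6116$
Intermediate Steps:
$H = 412134$ ($H = 251033 + 161101 = 412134$)
$u{\left(V \right)} = -10$ ($u{\left(V \right)} = 2 - \frac{\left(6 + \left(V - V\right)\right)^{2}}{3} = 2 - \frac{\left(6 + 0\right)^{2}}{3} = 2 - \frac{6^{2}}{3} = 2 - 12 = -10$)
$\frac{H}{-62335} + \frac{u{\left(v \right)}}{326294} = \frac{412134}{-62335} - \frac{10}{326294} = 412134 \left(- \frac{1}{62335}\right) - \frac{5}{163147} = - \frac{412134}{62335} - \frac{5}{163147} = - \frac{67238737373}{10169768245}$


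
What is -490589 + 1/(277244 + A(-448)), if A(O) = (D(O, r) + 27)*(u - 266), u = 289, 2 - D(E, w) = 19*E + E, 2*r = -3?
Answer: -237440660698/483991 ≈ -4.9059e+5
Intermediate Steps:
r = -3/2 (r = (1/2)*(-3) = -3/2 ≈ -1.5000)
D(E, w) = 2 - 20*E (D(E, w) = 2 - (19*E + E) = 2 - 20*E)
A(O) = 667 - 460*O (A(O) = ((2 - 20*O) + 27)*(289 - 266) = (29 - 20*O)*23 = 667 - 460*O)
-490589 + 1/(277244 + A(-448)) = -490589 + 1/(277244 + (667 - 460*(-448))) = -490589 + 1/(277244 + (667 + 206080)) = -490589 + 1/(277244 + 206747) = -490589 + 1/483991 = -237440660698/483991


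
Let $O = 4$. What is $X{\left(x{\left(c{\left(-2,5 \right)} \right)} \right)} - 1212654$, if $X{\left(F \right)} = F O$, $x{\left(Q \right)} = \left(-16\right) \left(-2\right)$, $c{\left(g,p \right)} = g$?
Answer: $-1212526$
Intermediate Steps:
$x{\left(Q \right)} = 32$
$X{\left(F \right)} = 4 F$ ($X{\left(F \right)} = F 4 = 4 F$)
$X{\left(x{\left(c{\left(-2,5 \right)} \right)} \right)} - 1212654 = 4 \cdot 32 - 1212654 = 128 - 1212654 = -1212526$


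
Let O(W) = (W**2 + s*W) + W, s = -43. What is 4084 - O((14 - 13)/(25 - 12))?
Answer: 690741/169 ≈ 4087.2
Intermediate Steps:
O(W) = W**2 - 42*W (O(W) = (W**2 - 43*W) + W = W**2 - 42*W)
4084 - O((14 - 13)/(25 - 12)) = 4084 - (14 - 13)/(25 - 12)*(-42 + (14 - 13)/(25 - 12)) = 4084 - 1/13*(-42 + 1/13) = 4084 - 1*(1/13)*(-42 + 1*(1/13)) = 4084 - (-42 + 1/13)/13 = 4084 - (-545)/(13*13) = 4084 - 1*(-545/169) = 4084 + 545/169 = 690741/169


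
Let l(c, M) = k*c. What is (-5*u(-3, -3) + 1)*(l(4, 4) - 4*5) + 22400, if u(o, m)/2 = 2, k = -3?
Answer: 23008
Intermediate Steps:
u(o, m) = 4 (u(o, m) = 2*2 = 4)
l(c, M) = -3*c
(-5*u(-3, -3) + 1)*(l(4, 4) - 4*5) + 22400 = (-5*4 + 1)*(-3*4 - 4*5) + 22400 = (-20 + 1)*(-12 - 20) + 22400 = -19*(-32) + 22400 = 608 + 22400 = 23008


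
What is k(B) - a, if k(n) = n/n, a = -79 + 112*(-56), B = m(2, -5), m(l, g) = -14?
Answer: 6352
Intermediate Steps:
B = -14
a = -6351 (a = -79 - 6272 = -6351)
k(n) = 1
k(B) - a = 1 - 1*(-6351) = 1 + 6351 = 6352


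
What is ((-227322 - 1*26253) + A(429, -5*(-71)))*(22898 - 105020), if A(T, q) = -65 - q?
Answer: 20858577390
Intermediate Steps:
((-227322 - 1*26253) + A(429, -5*(-71)))*(22898 - 105020) = ((-227322 - 1*26253) + (-65 - (-5)*(-71)))*(22898 - 105020) = ((-227322 - 26253) + (-65 - 1*355))*(-82122) = (-253575 + (-65 - 355))*(-82122) = (-253575 - 420)*(-82122) = -253995*(-82122) = 20858577390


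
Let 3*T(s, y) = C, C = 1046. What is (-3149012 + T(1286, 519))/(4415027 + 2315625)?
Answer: -4722995/10095978 ≈ -0.46781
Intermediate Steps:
T(s, y) = 1046/3 (T(s, y) = (⅓)*1046 = 1046/3)
(-3149012 + T(1286, 519))/(4415027 + 2315625) = (-3149012 + 1046/3)/(4415027 + 2315625) = -9445990/3/6730652 = -9445990/3*1/6730652 = -4722995/10095978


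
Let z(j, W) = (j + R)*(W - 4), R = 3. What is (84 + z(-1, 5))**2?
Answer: 7396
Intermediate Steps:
z(j, W) = (-4 + W)*(3 + j) (z(j, W) = (j + 3)*(W - 4) = (3 + j)*(-4 + W) = (-4 + W)*(3 + j))
(84 + z(-1, 5))**2 = (84 + (-12 - 4*(-1) + 3*5 + 5*(-1)))**2 = (84 + (-12 + 4 + 15 - 5))**2 = (84 + 2)**2 = 86**2 = 7396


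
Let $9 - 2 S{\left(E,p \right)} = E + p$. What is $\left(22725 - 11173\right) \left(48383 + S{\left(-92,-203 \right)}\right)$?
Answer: $560676320$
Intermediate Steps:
$S{\left(E,p \right)} = \frac{9}{2} - \frac{E}{2} - \frac{p}{2}$ ($S{\left(E,p \right)} = \frac{9}{2} - \frac{E + p}{2} = \frac{9}{2} - \left(\frac{E}{2} + \frac{p}{2}\right) = \frac{9}{2} - \frac{E}{2} - \frac{p}{2}$)
$\left(22725 - 11173\right) \left(48383 + S{\left(-92,-203 \right)}\right) = \left(22725 - 11173\right) \left(48383 - -152\right) = 11552 \left(48383 + \left(\frac{9}{2} + 46 + \frac{203}{2}\right)\right) = 11552 \left(48383 + 152\right) = 11552 \cdot 48535 = 560676320$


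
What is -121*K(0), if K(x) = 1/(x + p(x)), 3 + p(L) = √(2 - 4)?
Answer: 33 + 11*I*√2 ≈ 33.0 + 15.556*I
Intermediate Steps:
p(L) = -3 + I*√2 (p(L) = -3 + √(2 - 4) = -3 + √(-2) = -3 + I*√2)
K(x) = 1/(-3 + x + I*√2) (K(x) = 1/(x + (-3 + I*√2)) = 1/(-3 + x + I*√2))
-121*K(0) = -121/(-3 + 0 + I*√2) = -121/(-3 + I*√2)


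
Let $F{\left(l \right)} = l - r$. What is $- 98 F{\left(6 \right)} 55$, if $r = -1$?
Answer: $-37730$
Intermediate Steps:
$F{\left(l \right)} = 1 + l$ ($F{\left(l \right)} = l - -1 = l + 1 = 1 + l$)
$- 98 F{\left(6 \right)} 55 = - 98 \left(1 + 6\right) 55 = - 98 \cdot 7 \cdot 55 = - 686 \cdot 55 = \left(-1\right) 37730 = -37730$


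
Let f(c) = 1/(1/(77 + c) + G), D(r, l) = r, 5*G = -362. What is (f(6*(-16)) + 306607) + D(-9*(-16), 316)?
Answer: 2111367038/6883 ≈ 3.0675e+5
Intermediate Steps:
G = -362/5 (G = (1/5)*(-362) = -362/5 ≈ -72.400)
f(c) = 1/(-362/5 + 1/(77 + c)) (f(c) = 1/(1/(77 + c) - 362/5) = 1/(-362/5 + 1/(77 + c)))
(f(6*(-16)) + 306607) + D(-9*(-16), 316) = (5*(-77 - 6*(-16))/(27869 + 362*(6*(-16))) + 306607) - 9*(-16) = (5*(-77 - 1*(-96))/(27869 + 362*(-96)) + 306607) + 144 = (5*(-77 + 96)/(27869 - 34752) + 306607) + 144 = (5*19/(-6883) + 306607) + 144 = (5*(-1/6883)*19 + 306607) + 144 = (-95/6883 + 306607) + 144 = 2110375886/6883 + 144 = 2111367038/6883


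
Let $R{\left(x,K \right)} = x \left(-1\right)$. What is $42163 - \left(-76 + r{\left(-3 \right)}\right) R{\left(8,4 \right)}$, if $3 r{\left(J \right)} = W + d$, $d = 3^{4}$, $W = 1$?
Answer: $\frac{125321}{3} \approx 41774.0$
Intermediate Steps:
$R{\left(x,K \right)} = - x$
$d = 81$
$r{\left(J \right)} = \frac{82}{3}$ ($r{\left(J \right)} = \frac{1 + 81}{3} = \frac{1}{3} \cdot 82 = \frac{82}{3}$)
$42163 - \left(-76 + r{\left(-3 \right)}\right) R{\left(8,4 \right)} = 42163 - \left(-76 + \frac{82}{3}\right) \left(\left(-1\right) 8\right) = 42163 - \left(- \frac{146}{3}\right) \left(-8\right) = 42163 - \frac{1168}{3} = \frac{125321}{3}$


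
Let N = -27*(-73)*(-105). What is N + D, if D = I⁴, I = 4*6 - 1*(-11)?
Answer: 1293670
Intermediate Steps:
I = 35 (I = 24 + 11 = 35)
N = -206955 (N = 1971*(-105) = -206955)
D = 1500625 (D = 35⁴ = 1500625)
N + D = -206955 + 1500625 = 1293670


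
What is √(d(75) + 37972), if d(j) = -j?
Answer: √37897 ≈ 194.67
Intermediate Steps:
√(d(75) + 37972) = √(-1*75 + 37972) = √(-75 + 37972) = √37897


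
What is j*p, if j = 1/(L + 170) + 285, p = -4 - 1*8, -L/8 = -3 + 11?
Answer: -181266/53 ≈ -3420.1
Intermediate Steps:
L = -64 (L = -8*(-3 + 11) = -8*8 = -64)
p = -12 (p = -4 - 8 = -12)
j = 30211/106 (j = 1/(-64 + 170) + 285 = 1/106 + 285 = 30211/106 ≈ 285.01)
j*p = (30211/106)*(-12) = -181266/53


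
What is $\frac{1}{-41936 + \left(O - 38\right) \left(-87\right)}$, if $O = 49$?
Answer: $- \frac{1}{42893} \approx -2.3314 \cdot 10^{-5}$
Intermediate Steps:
$\frac{1}{-41936 + \left(O - 38\right) \left(-87\right)} = \frac{1}{-41936 + \left(49 - 38\right) \left(-87\right)} = \frac{1}{-41936 + 11 \left(-87\right)} = \frac{1}{-41936 - 957} = \frac{1}{-42893} = - \frac{1}{42893}$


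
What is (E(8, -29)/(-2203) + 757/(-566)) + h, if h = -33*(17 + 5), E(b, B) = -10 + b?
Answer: -906914487/1246898 ≈ -727.34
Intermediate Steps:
h = -726 (h = -33*22 = -726)
(E(8, -29)/(-2203) + 757/(-566)) + h = ((-10 + 8)/(-2203) + 757/(-566)) - 726 = (-2*(-1/2203) + 757*(-1/566)) - 726 = (2/2203 - 757/566) - 726 = -1666539/1246898 - 726 = -906914487/1246898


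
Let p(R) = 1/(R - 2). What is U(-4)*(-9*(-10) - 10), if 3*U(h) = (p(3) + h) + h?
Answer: -560/3 ≈ -186.67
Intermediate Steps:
p(R) = 1/(-2 + R)
U(h) = 1/3 + 2*h/3 (U(h) = ((1/(-2 + 3) + h) + h)/3 = ((1/1 + h) + h)/3 = ((1 + h) + h)/3 = (1 + 2*h)/3 = 1/3 + 2*h/3)
U(-4)*(-9*(-10) - 10) = (1/3 + (2/3)*(-4))*(-9*(-10) - 10) = (1/3 - 8/3)*(90 - 10) = -7/3*80 = -560/3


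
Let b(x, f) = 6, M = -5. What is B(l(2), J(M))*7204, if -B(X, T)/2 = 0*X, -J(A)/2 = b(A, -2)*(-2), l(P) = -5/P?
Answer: 0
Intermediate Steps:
J(A) = 24 (J(A) = -12*(-2) = -2*(-12) = 24)
B(X, T) = 0 (B(X, T) = -0*X = -2*0 = 0)
B(l(2), J(M))*7204 = 0*7204 = 0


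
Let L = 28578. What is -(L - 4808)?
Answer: -23770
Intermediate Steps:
-(L - 4808) = -(28578 - 4808) = -1*23770 = -23770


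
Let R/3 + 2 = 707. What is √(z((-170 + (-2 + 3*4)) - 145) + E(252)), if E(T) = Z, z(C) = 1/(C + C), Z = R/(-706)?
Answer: 7*I*√709081690/107665 ≈ 1.7313*I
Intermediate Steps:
R = 2115 (R = -6 + 3*707 = -6 + 2121 = 2115)
Z = -2115/706 (Z = 2115/(-706) = 2115*(-1/706) = -2115/706 ≈ -2.9958)
z(C) = 1/(2*C)
E(T) = -2115/706
√(z((-170 + (-2 + 3*4)) - 145) + E(252)) = √(1/(2*((-170 + (-2 + 3*4)) - 145)) - 2115/706) = √(1/(2*((-170 + (-2 + 12)) - 145)) - 2115/706) = √(1/(2*((-170 + 10) - 145)) - 2115/706) = √(1/(2*(-160 - 145)) - 2115/706) = √((½)/(-305) - 2115/706) = √((½)*(-1/305) - 2115/706) = √(-1/610 - 2115/706) = √(-322714/107665) = 7*I*√709081690/107665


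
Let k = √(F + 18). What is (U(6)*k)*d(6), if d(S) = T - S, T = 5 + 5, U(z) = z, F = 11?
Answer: 24*√29 ≈ 129.24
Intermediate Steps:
T = 10
k = √29 (k = √(11 + 18) = √29 ≈ 5.3852)
d(S) = 10 - S
(U(6)*k)*d(6) = (6*√29)*(10 - 1*6) = (6*√29)*(10 - 6) = (6*√29)*4 = 24*√29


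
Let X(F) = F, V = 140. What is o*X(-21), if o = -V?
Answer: 2940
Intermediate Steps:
o = -140 (o = -1*140 = -140)
o*X(-21) = -140*(-21) = 2940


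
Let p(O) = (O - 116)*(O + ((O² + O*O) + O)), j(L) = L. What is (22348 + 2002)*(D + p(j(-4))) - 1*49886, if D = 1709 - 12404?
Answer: -330601136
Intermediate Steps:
D = -10695
p(O) = (-116 + O)*(2*O + 2*O²) (p(O) = (-116 + O)*(O + ((O² + O²) + O)) = (-116 + O)*(O + (2*O² + O)) = (-116 + O)*(O + (O + 2*O²)) = (-116 + O)*(2*O + 2*O²))
(22348 + 2002)*(D + p(j(-4))) - 1*49886 = (22348 + 2002)*(-10695 + 2*(-4)*(-116 + (-4)² - 115*(-4))) - 1*49886 = 24350*(-10695 + 2*(-4)*(-116 + 16 + 460)) - 49886 = 24350*(-10695 + 2*(-4)*360) - 49886 = 24350*(-10695 - 2880) - 49886 = 24350*(-13575) - 49886 = -330551250 - 49886 = -330601136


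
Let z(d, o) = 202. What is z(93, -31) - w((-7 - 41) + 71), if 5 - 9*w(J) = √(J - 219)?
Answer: 1813/9 + 14*I/9 ≈ 201.44 + 1.5556*I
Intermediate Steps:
w(J) = 5/9 - √(-219 + J)/9 (w(J) = 5/9 - √(J - 219)/9 = 5/9 - √(-219 + J)/9)
z(93, -31) - w((-7 - 41) + 71) = 202 - (5/9 - √(-219 + ((-7 - 41) + 71))/9) = 202 - (5/9 - √(-219 + (-48 + 71))/9) = 202 - (5/9 - √(-219 + 23)/9) = 202 - (5/9 - 14*I/9) = 202 + (-5/9 + 14*I/9) = 1813/9 + 14*I/9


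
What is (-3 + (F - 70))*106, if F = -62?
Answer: -14310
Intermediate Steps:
(-3 + (F - 70))*106 = (-3 + (-62 - 70))*106 = (-3 - 132)*106 = -135*106 = -14310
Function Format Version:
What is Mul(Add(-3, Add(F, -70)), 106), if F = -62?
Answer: -14310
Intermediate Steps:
Mul(Add(-3, Add(F, -70)), 106) = Mul(Add(-3, Add(-62, -70)), 106) = Mul(Add(-3, -132), 106) = Mul(-135, 106) = -14310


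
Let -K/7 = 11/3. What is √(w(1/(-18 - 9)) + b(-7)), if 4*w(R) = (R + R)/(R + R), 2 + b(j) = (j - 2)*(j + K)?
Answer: √1169/2 ≈ 17.095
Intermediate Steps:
K = -77/3 ≈ -25.667
b(j) = -2 + (-2 + j)*(-77/3 + j) (b(j) = -2 + (j - 2)*(j - 77/3) = -2 + (-2 + j)*(-77/3 + j))
w(R) = ¼ (w(R) = ((R + R)/(R + R))/4 = ((2*R)/((2*R)))/4 = ((2*R)*(1/(2*R)))/4 = (¼)*1 = ¼)
√(w(1/(-18 - 9)) + b(-7)) = √(¼ + (148/3 + (-7)² - 83/3*(-7))) = √(¼ + (148/3 + 49 + 581/3)) = √(¼ + 292) = √(1169/4) = √1169/2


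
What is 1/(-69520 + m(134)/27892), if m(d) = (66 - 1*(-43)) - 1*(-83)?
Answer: -6973/484762912 ≈ -1.4384e-5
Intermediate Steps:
m(d) = 192 (m(d) = (66 + 43) + 83 = 109 + 83 = 192)
1/(-69520 + m(134)/27892) = 1/(-69520 + 192/27892) = 1/(-69520 + 192*(1/27892)) = 1/(-69520 + 48/6973) = 1/(-484762912/6973) = -6973/484762912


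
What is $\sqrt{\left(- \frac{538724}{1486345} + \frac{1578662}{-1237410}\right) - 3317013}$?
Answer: $\frac{2 i \sqrt{3116817568472550089076535935}}{61307272215} \approx 1821.3 i$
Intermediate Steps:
$\sqrt{\left(- \frac{538724}{1486345} + \frac{1578662}{-1237410}\right) - 3317013} = \sqrt{\left(\left(-538724\right) \frac{1}{1486345} + 1578662 \left(- \frac{1}{1237410}\right)\right) - 3317013} = \sqrt{\left(- \frac{538724}{1486345} - \frac{789331}{618705}\right) - 3317013} = \sqrt{- \frac{301305883523}{183921816645} - 3317013} = \sqrt{- \frac{610071358100964908}{183921816645}} = \frac{2 i \sqrt{3116817568472550089076535935}}{61307272215}$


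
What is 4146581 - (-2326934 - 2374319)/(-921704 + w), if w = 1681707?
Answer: 3151418700996/760003 ≈ 4.1466e+6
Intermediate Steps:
4146581 - (-2326934 - 2374319)/(-921704 + w) = 4146581 - (-2326934 - 2374319)/(-921704 + 1681707) = 4146581 - (-4701253)/760003 = 4146581 - 1*(-4701253/760003) = 4146581 + 4701253/760003 = 3151418700996/760003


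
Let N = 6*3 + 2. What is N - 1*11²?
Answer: -101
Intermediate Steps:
N = 20 (N = 18 + 2 = 20)
N - 1*11² = 20 - 1*11² = 20 - 1*121 = 20 - 121 = -101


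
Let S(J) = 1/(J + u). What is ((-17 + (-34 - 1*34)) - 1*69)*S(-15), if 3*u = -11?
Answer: 33/4 ≈ 8.2500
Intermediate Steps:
u = -11/3 (u = (⅓)*(-11) = -11/3 ≈ -3.6667)
S(J) = 1/(-11/3 + J) (S(J) = 1/(J - 11/3) = 1/(-11/3 + J))
((-17 + (-34 - 1*34)) - 1*69)*S(-15) = ((-17 + (-34 - 1*34)) - 1*69)*(3/(-11 + 3*(-15))) = ((-17 + (-34 - 34)) - 69)*(3/(-11 - 45)) = ((-17 - 68) - 69)*(3/(-56)) = (-85 - 69)*(3*(-1/56)) = -154*(-3/56) = 33/4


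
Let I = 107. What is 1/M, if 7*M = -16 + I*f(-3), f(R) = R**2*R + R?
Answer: -7/3226 ≈ -0.0021699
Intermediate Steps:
f(R) = R + R**3 (f(R) = R**3 + R = R + R**3)
M = -3226/7 (M = (-16 + 107*(-3 + (-3)**3))/7 = (-16 + 107*(-3 - 27))/7 = (-16 + 107*(-30))/7 = (-16 - 3210)/7 = (1/7)*(-3226) = -3226/7 ≈ -460.86)
1/M = 1/(-3226/7) = -7/3226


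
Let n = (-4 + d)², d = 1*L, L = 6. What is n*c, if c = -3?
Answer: -12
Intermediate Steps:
d = 6 (d = 1*6 = 6)
n = 4 (n = (-4 + 6)² = 2² = 4)
n*c = 4*(-3) = -12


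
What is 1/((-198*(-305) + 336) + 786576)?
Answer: 1/847302 ≈ 1.1802e-6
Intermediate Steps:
1/((-198*(-305) + 336) + 786576) = 1/((60390 + 336) + 786576) = 1/(60726 + 786576) = 1/847302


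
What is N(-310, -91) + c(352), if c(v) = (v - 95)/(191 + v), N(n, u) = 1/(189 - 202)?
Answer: 2798/7059 ≈ 0.39637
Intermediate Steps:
N(n, u) = -1/13 (N(n, u) = 1/(-13) = -1/13)
c(v) = (-95 + v)/(191 + v)
N(-310, -91) + c(352) = -1/13 + (-95 + 352)/(191 + 352) = -1/13 + 257/543 = 2798/7059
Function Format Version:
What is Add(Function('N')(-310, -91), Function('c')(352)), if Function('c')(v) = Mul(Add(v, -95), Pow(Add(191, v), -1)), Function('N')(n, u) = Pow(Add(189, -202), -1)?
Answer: Rational(2798, 7059) ≈ 0.39637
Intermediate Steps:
Function('N')(n, u) = Rational(-1, 13) (Function('N')(n, u) = Pow(-13, -1) = Rational(-1, 13))
Function('c')(v) = Mul(Pow(Add(191, v), -1), Add(-95, v)) (Function('c')(v) = Mul(Add(-95, v), Pow(Add(191, v), -1)) = Mul(Pow(Add(191, v), -1), Add(-95, v)))
Add(Function('N')(-310, -91), Function('c')(352)) = Add(Rational(-1, 13), Mul(Pow(Add(191, 352), -1), Add(-95, 352))) = Add(Rational(-1, 13), Mul(Pow(543, -1), 257)) = Add(Rational(-1, 13), Mul(Rational(1, 543), 257)) = Add(Rational(-1, 13), Rational(257, 543)) = Rational(2798, 7059)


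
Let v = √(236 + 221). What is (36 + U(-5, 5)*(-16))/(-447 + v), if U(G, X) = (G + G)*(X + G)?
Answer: -4023/49838 - 9*√457/49838 ≈ -0.084582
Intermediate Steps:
v = √457 ≈ 21.378
U(G, X) = 2*G*(G + X) (U(G, X) = (2*G)*(G + X) = 2*G*(G + X))
(36 + U(-5, 5)*(-16))/(-447 + v) = (36 + (2*(-5)*(-5 + 5))*(-16))/(-447 + √457) = (36 + (2*(-5)*0)*(-16))/(-447 + √457) = (36 + 0*(-16))/(-447 + √457) = (36 + 0)/(-447 + √457) = 36/(-447 + √457)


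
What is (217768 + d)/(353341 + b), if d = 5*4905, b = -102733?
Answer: 242293/250608 ≈ 0.96682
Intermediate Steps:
d = 24525
(217768 + d)/(353341 + b) = (217768 + 24525)/(353341 - 102733) = 242293/250608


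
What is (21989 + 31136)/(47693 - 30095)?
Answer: 53125/17598 ≈ 3.0188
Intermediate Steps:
(21989 + 31136)/(47693 - 30095) = 53125/17598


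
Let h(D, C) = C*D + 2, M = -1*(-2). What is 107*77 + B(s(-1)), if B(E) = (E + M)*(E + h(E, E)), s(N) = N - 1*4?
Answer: 8173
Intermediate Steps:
s(N) = -4 + N (s(N) = N - 4 = -4 + N)
M = 2
h(D, C) = 2 + C*D
B(E) = (2 + E)*(2 + E + E²) (B(E) = (E + 2)*(E + (2 + E*E)) = (2 + E)*(E + (2 + E²)) = (2 + E)*(2 + E + E²))
107*77 + B(s(-1)) = 107*77 + (4 + (-4 - 1)³ + 3*(-4 - 1)² + 4*(-4 - 1)) = 8239 + (4 + (-5)³ + 3*(-5)² + 4*(-5)) = 8239 + (4 - 125 + 3*25 - 20) = 8239 + (4 - 125 + 75 - 20) = 8239 - 66 = 8173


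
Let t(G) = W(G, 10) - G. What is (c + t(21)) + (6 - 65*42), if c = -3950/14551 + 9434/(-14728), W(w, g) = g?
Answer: -293162722407/107153564 ≈ -2735.9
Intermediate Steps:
c = -97724867/107153564 (c = -3950*1/14551 + 9434*(-1/14728) = -3950/14551 - 4717/7364 = -97724867/107153564 ≈ -0.91201)
t(G) = 10 - G
(c + t(21)) + (6 - 65*42) = (-97724867/107153564 + (10 - 1*21)) + (6 - 65*42) = (-97724867/107153564 + (10 - 21)) + (6 - 2730) = (-97724867/107153564 - 11) - 2724 = -1276414071/107153564 - 2724 = -293162722407/107153564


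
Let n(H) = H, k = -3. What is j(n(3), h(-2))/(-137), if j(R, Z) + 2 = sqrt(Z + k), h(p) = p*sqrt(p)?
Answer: 2/137 - sqrt(-3 - 2*I*sqrt(2))/137 ≈ 0.0091287 + 0.013775*I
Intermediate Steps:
h(p) = p**(3/2)
j(R, Z) = -2 + sqrt(-3 + Z) (j(R, Z) = -2 + sqrt(Z - 3) = -2 + sqrt(-3 + Z))
j(n(3), h(-2))/(-137) = (-2 + sqrt(-3 + (-2)**(3/2)))/(-137) = -(-2 + sqrt(-3 - 2*I*sqrt(2)))/137 = 2/137 - sqrt(-3 - 2*I*sqrt(2))/137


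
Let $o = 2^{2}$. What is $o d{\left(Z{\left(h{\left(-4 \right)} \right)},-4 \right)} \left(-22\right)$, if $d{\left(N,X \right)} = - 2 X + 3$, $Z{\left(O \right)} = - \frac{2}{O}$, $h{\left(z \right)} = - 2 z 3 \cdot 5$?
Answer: $-968$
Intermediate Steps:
$h{\left(z \right)} = - 30 z$ ($h{\left(z \right)} = - 6 z 5 = - 30 z$)
$o = 4$
$d{\left(N,X \right)} = 3 - 2 X$
$o d{\left(Z{\left(h{\left(-4 \right)} \right)},-4 \right)} \left(-22\right) = 4 \left(3 - -8\right) \left(-22\right) = 4 \left(3 + 8\right) \left(-22\right) = 4 \cdot 11 \left(-22\right) = 44 \left(-22\right) = -968$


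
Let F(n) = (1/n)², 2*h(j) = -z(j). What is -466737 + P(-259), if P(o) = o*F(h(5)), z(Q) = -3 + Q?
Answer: -466996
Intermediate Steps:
h(j) = 3/2 - j/2 (h(j) = (-(-3 + j))/2 = (3 - j)/2 = 3/2 - j/2)
F(n) = n⁻² (F(n) = (1/n)² = n⁻²)
P(o) = o (P(o) = o/(3/2 - ½*5)² = o/(3/2 - 5/2)² = o/(-1)² = o*1 = o)
-466737 + P(-259) = -466737 - 259 = -466996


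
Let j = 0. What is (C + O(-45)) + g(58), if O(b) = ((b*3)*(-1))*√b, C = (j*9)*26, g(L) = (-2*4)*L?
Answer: -464 + 405*I*√5 ≈ -464.0 + 905.61*I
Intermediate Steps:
g(L) = -8*L
C = 0 (C = (0*9)*26 = 0*26 = 0)
O(b) = -3*b^(3/2) (O(b) = ((3*b)*(-1))*√b = (-3*b)*√b = -3*b^(3/2))
(C + O(-45)) + g(58) = (0 - (-405)*I*√5) - 8*58 = (0 - (-405)*I*√5) - 464 = (0 + 405*I*√5) - 464 = 405*I*√5 - 464 = -464 + 405*I*√5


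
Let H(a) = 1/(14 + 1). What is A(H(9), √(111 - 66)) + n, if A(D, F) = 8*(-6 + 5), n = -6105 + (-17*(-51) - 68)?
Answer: -5314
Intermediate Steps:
n = -5306 (n = -6105 + (867 - 68) = -6105 + 799 = -5306)
H(a) = 1/15
A(D, F) = -8 (A(D, F) = 8*(-1) = -8)
A(H(9), √(111 - 66)) + n = -8 - 5306 = -5314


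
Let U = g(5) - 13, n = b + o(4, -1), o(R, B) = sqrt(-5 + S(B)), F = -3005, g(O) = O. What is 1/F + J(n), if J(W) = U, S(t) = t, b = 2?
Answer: -24041/3005 ≈ -8.0003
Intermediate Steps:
o(R, B) = sqrt(-5 + B)
n = 2 + I*sqrt(6) (n = 2 + sqrt(-5 - 1) = 2 + sqrt(-6) = 2 + I*sqrt(6) ≈ 2.0 + 2.4495*I)
U = -8 (U = 5 - 13 = -8)
J(W) = -8
1/F + J(n) = 1/(-3005) - 8 = -1/3005 - 8 = -24041/3005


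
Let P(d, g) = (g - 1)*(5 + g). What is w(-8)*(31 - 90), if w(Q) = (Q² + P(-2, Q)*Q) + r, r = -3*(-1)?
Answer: 8791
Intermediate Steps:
r = 3
P(d, g) = (-1 + g)*(5 + g)
w(Q) = 3 + Q² + Q*(-5 + Q² + 4*Q) (w(Q) = (Q² + (-5 + Q² + 4*Q)*Q) + 3 = (Q² + Q*(-5 + Q² + 4*Q)) + 3 = 3 + Q² + Q*(-5 + Q² + 4*Q))
w(-8)*(31 - 90) = (3 + (-8)³ - 5*(-8) + 5*(-8)²)*(31 - 90) = (3 - 512 + 40 + 5*64)*(-59) = (3 - 512 + 40 + 320)*(-59) = -149*(-59) = 8791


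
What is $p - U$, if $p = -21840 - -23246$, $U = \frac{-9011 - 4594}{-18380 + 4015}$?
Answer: $\frac{4036717}{2873} \approx 1405.1$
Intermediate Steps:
$U = \frac{2721}{2873}$ ($U = - \frac{13605}{-14365} = \left(-13605\right) \left(- \frac{1}{14365}\right) = \frac{2721}{2873} \approx 0.94709$)
$p = 1406$ ($p = -21840 + 23246 = 1406$)
$p - U = 1406 - \frac{2721}{2873} = \frac{4036717}{2873}$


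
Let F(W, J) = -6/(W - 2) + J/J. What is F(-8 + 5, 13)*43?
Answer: 473/5 ≈ 94.600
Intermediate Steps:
F(W, J) = 1 - 6/(-2 + W) (F(W, J) = -6/(-2 + W) + 1 = 1 - 6/(-2 + W))
F(-8 + 5, 13)*43 = ((-8 + (-8 + 5))/(-2 + (-8 + 5)))*43 = ((-8 - 3)/(-2 - 3))*43 = (-11/(-5))*43 = -⅕*(-11)*43 = (11/5)*43 = 473/5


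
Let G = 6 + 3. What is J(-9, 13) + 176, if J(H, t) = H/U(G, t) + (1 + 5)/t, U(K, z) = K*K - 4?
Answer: 176521/1001 ≈ 176.34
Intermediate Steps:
G = 9
U(K, z) = -4 + K² (U(K, z) = K² - 4 = -4 + K²)
J(H, t) = 6/t + H/77 (J(H, t) = H/(-4 + 9²) + (1 + 5)/t = H/(-4 + 81) + 6/t = H/77 + 6/t = 6/t + H/77)
J(-9, 13) + 176 = (6/13 + (1/77)*(-9)) + 176 = (6*(1/13) - 9/77) + 176 = (6/13 - 9/77) + 176 = 345/1001 + 176 = 176521/1001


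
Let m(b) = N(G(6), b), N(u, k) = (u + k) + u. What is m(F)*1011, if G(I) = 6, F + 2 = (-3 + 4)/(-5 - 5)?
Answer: 100089/10 ≈ 10009.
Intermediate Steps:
F = -21/10 (F = -2 + (-3 + 4)/(-5 - 5) = -2 + 1/(-10) = -2 + 1*(-⅒) = -2 - ⅒ = -21/10 ≈ -2.1000)
N(u, k) = k + 2*u (N(u, k) = (k + u) + u = k + 2*u)
m(b) = 12 + b (m(b) = b + 2*6 = b + 12 = 12 + b)
m(F)*1011 = (12 - 21/10)*1011 = (99/10)*1011 = 100089/10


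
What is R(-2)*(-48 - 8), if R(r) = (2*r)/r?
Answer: -112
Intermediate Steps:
R(r) = 2
R(-2)*(-48 - 8) = 2*(-48 - 8) = 2*(-56) = -112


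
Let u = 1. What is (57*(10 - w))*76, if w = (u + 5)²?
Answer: -112632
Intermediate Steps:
w = 36 (w = (1 + 5)² = 6² = 36)
(57*(10 - w))*76 = (57*(10 - 1*36))*76 = (57*(10 - 36))*76 = (57*(-26))*76 = -1482*76 = -112632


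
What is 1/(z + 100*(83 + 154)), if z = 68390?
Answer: 1/92090 ≈ 1.0859e-5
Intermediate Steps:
1/(z + 100*(83 + 154)) = 1/(68390 + 100*(83 + 154)) = 1/(68390 + 100*237) = 1/(68390 + 23700) = 1/92090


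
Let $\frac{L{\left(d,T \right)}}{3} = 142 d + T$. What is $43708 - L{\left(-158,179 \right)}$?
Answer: $110479$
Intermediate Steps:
$L{\left(d,T \right)} = 3 T + 426 d$ ($L{\left(d,T \right)} = 3 \left(142 d + T\right) = 3 \left(T + 142 d\right) = 3 T + 426 d$)
$43708 - L{\left(-158,179 \right)} = 43708 - \left(3 \cdot 179 + 426 \left(-158\right)\right) = 43708 - \left(537 - 67308\right) = 43708 - -66771 = 43708 + 66771 = 110479$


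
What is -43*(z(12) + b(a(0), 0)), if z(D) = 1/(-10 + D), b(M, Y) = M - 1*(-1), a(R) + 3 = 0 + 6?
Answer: -387/2 ≈ -193.50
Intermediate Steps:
a(R) = 3 (a(R) = -3 + (0 + 6) = -3 + 6 = 3)
b(M, Y) = 1 + M (b(M, Y) = M + 1 = 1 + M)
-43*(z(12) + b(a(0), 0)) = -43*(1/(-10 + 12) + (1 + 3)) = -43*(1/2 + 4) = -43*9/2 = -387/2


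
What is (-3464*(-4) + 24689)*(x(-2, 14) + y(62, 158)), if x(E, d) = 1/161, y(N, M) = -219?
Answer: -1359019610/161 ≈ -8.4411e+6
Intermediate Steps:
x(E, d) = 1/161
(-3464*(-4) + 24689)*(x(-2, 14) + y(62, 158)) = (-3464*(-4) + 24689)*(1/161 - 219) = (13856 + 24689)*(-35258/161) = 38545*(-35258/161) = -1359019610/161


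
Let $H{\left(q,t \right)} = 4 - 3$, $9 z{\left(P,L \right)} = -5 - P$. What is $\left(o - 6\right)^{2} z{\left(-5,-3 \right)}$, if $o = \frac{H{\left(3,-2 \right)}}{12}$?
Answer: $0$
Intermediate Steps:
$z{\left(P,L \right)} = - \frac{5}{9} - \frac{P}{9}$ ($z{\left(P,L \right)} = \frac{-5 - P}{9} = - \frac{5}{9} - \frac{P}{9}$)
$H{\left(q,t \right)} = 1$ ($H{\left(q,t \right)} = 4 - 3 = 1$)
$o = \frac{1}{12}$ ($o = 1 \cdot \frac{1}{12} = \frac{1}{12} \approx 0.083333$)
$\left(o - 6\right)^{2} z{\left(-5,-3 \right)} = \left(\frac{1}{12} - 6\right)^{2} \left(- \frac{5}{9} - - \frac{5}{9}\right) = \left(- \frac{71}{12}\right)^{2} \left(- \frac{5}{9} + \frac{5}{9}\right) = \frac{5041}{144} \cdot 0 = 0$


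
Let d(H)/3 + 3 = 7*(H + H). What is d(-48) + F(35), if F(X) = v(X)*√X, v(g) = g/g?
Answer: -2025 + √35 ≈ -2019.1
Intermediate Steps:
v(g) = 1
F(X) = √X (F(X) = 1*√X = √X)
d(H) = -9 + 42*H (d(H) = -9 + 3*(7*(H + H)) = -9 + 3*(7*(2*H)) = -9 + 3*(14*H) = -9 + 42*H)
d(-48) + F(35) = (-9 + 42*(-48)) + √35 = (-9 - 2016) + √35 = -2025 + √35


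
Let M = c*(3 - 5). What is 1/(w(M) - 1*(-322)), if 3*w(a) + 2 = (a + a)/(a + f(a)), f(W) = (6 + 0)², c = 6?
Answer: 1/321 ≈ 0.0031153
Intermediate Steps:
M = -12 (M = 6*(3 - 5) = 6*(-2) = -12)
f(W) = 36 (f(W) = 6² = 36)
w(a) = -⅔ + 2*a/(3*(36 + a)) (w(a) = -⅔ + ((a + a)/(a + 36))/3 = -⅔ + ((2*a)/(36 + a))/3 = -⅔ + (2*a/(36 + a))/3 = -⅔ + 2*a/(3*(36 + a)))
1/(w(M) - 1*(-322)) = 1/(-24/(36 - 12) - 1*(-322)) = 1/(-24/24 + 322) = 1/(-24*1/24 + 322) = 1/(-1 + 322) = 1/321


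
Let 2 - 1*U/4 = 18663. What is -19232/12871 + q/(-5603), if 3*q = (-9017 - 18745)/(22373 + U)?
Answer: -5632679819050/3769586569723 ≈ -1.4942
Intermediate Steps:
U = -74644 (U = 8 - 4*18663 = 8 - 74652 = -74644)
q = 9254/52271 (q = ((-9017 - 18745)/(22373 - 74644))/3 = (-27762/(-52271))/3 = (-27762*(-1/52271))/3 = (⅓)*(27762/52271) = 9254/52271 ≈ 0.17704)
-19232/12871 + q/(-5603) = -19232/12871 + (9254/52271)/(-5603) = -19232*1/12871 + (9254/52271)*(-1/5603) = -19232/12871 - 9254/292874413 = -5632679819050/3769586569723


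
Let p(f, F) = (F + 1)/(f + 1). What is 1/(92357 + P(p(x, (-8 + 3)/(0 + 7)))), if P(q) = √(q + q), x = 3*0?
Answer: 646499/59708708139 - 2*√7/59708708139 ≈ 1.0827e-5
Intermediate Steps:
x = 0
p(f, F) = (1 + F)/(1 + f)
P(q) = √2*√q (P(q) = √(2*q) = √2*√q)
1/(92357 + P(p(x, (-8 + 3)/(0 + 7)))) = 1/(92357 + √2*√((1 + (-8 + 3)/(0 + 7))/(1 + 0))) = 1/(92357 + √2*√((1 - 5/7)/1)) = 1/(92357 + √2*√(1*(1 - 5*⅐))) = 1/(92357 + √2*√(1*(1 - 5/7))) = 1/(92357 + √2*√(1*(2/7))) = 1/(92357 + √2*√(2/7)) = 1/(92357 + √2*(√14/7)) = 1/(92357 + 2*√7/7)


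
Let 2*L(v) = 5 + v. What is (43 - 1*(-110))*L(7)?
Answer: 918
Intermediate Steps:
L(v) = 5/2 + v/2 (L(v) = (5 + v)/2 = 5/2 + v/2)
(43 - 1*(-110))*L(7) = (43 - 1*(-110))*(5/2 + (1/2)*7) = (43 + 110)*(5/2 + 7/2) = 153*6 = 918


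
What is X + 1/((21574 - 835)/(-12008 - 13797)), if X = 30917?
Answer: 641161858/20739 ≈ 30916.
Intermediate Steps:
X + 1/((21574 - 835)/(-12008 - 13797)) = 30917 + 1/((21574 - 835)/(-12008 - 13797)) = 30917 + 1/(20739/(-25805)) = 30917 + 1/(20739*(-1/25805)) = 30917 + 1/(-20739/25805) = 30917 - 25805/20739 = 641161858/20739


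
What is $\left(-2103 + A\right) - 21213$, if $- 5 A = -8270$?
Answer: $-21662$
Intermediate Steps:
$A = 1654$ ($A = \left(- \frac{1}{5}\right) \left(-8270\right) = 1654$)
$\left(-2103 + A\right) - 21213 = \left(-2103 + 1654\right) - 21213 = -449 - 21213 = -21662$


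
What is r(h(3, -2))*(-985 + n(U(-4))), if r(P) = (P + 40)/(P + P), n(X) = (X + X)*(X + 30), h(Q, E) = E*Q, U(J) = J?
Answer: 20281/6 ≈ 3380.2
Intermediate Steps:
n(X) = 2*X*(30 + X) (n(X) = (2*X)*(30 + X) = 2*X*(30 + X))
r(P) = (40 + P)/(2*P) (r(P) = (40 + P)/((2*P)) = (40 + P)*(1/(2*P)) = (40 + P)/(2*P))
r(h(3, -2))*(-985 + n(U(-4))) = ((40 - 2*3)/(2*((-2*3))))*(-985 + 2*(-4)*(30 - 4)) = ((1/2)*(40 - 6)/(-6))*(-985 + 2*(-4)*26) = ((1/2)*(-1/6)*34)*(-985 - 208) = -17/6*(-1193) = 20281/6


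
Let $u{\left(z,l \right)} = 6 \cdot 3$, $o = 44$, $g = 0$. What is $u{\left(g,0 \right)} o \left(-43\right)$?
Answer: $-34056$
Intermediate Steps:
$u{\left(z,l \right)} = 18$
$u{\left(g,0 \right)} o \left(-43\right) = 18 \cdot 44 \left(-43\right) = 792 \left(-43\right) = -34056$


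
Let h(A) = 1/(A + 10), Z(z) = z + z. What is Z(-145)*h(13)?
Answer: -290/23 ≈ -12.609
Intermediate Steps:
Z(z) = 2*z
h(A) = 1/(10 + A)
Z(-145)*h(13) = (2*(-145))/(10 + 13) = -290/23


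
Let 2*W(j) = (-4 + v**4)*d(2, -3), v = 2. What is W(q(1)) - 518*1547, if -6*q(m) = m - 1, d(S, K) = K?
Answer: -801364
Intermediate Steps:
q(m) = 1/6 - m/6 (q(m) = -(m - 1)/6 = -(-1 + m)/6 = 1/6 - m/6)
W(j) = -18 (W(j) = ((-4 + 2**4)*(-3))/2 = ((-4 + 16)*(-3))/2 = (12*(-3))/2 = (1/2)*(-36) = -18)
W(q(1)) - 518*1547 = -18 - 518*1547 = -18 - 801346 = -801364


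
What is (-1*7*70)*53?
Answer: -25970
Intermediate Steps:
(-1*7*70)*53 = -7*70*53 = -490*53 = -25970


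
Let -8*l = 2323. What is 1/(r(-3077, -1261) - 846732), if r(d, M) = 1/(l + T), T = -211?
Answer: -4011/3396242060 ≈ -1.1810e-6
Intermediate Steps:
l = -2323/8 (l = -⅛*2323 = -2323/8 ≈ -290.38)
r(d, M) = -8/4011 (r(d, M) = 1/(-2323/8 - 211) = 1/(-4011/8) = -8/4011)
1/(r(-3077, -1261) - 846732) = 1/(-8/4011 - 846732) = 1/(-3396242060/4011) = -4011/3396242060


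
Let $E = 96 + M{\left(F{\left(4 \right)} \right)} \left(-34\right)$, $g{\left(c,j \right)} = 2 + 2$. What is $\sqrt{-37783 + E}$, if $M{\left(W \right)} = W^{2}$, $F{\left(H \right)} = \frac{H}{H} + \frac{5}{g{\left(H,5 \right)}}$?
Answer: $\frac{i \sqrt{605746}}{4} \approx 194.57 i$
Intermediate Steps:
$g{\left(c,j \right)} = 4$
$F{\left(H \right)} = \frac{9}{4}$ ($F{\left(H \right)} = \frac{H}{H} + \frac{5}{4} = 1 + 5 \cdot \frac{1}{4} = 1 + \frac{5}{4} = \frac{9}{4}$)
$E = - \frac{609}{8}$ ($E = 96 + \left(\frac{9}{4}\right)^{2} \left(-34\right) = 96 + \frac{81}{16} \left(-34\right) = 96 - \frac{1377}{8} = - \frac{609}{8} \approx -76.125$)
$\sqrt{-37783 + E} = \sqrt{-37783 - \frac{609}{8}} = \sqrt{- \frac{302873}{8}} = \frac{i \sqrt{605746}}{4}$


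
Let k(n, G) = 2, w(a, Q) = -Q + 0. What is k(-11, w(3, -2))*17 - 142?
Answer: -108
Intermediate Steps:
w(a, Q) = -Q
k(-11, w(3, -2))*17 - 142 = 2*17 - 142 = 34 - 142 = -108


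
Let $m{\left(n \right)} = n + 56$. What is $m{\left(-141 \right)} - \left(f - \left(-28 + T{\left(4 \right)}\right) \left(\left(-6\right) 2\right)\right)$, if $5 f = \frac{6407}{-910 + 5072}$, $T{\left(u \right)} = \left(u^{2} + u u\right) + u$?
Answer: $- \frac{3773017}{20810} \approx -181.31$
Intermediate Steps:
$T{\left(u \right)} = u + 2 u^{2}$ ($T{\left(u \right)} = \left(u^{2} + u^{2}\right) + u = 2 u^{2} + u = u + 2 u^{2}$)
$m{\left(n \right)} = 56 + n$
$f = \frac{6407}{20810}$ ($f = \frac{6407 \frac{1}{-910 + 5072}}{5} = \frac{6407 \cdot \frac{1}{4162}}{5} = \frac{1}{5} \cdot \frac{6407}{4162} = \frac{6407}{20810} \approx 0.30788$)
$m{\left(-141 \right)} - \left(f - \left(-28 + T{\left(4 \right)}\right) \left(\left(-6\right) 2\right)\right) = \left(56 - 141\right) + \left(\left(-28 + 4 \left(1 + 2 \cdot 4\right)\right) \left(\left(-6\right) 2\right) - \frac{6407}{20810}\right) = -85 + \left(\left(-28 + 4 \left(1 + 8\right)\right) \left(-12\right) - \frac{6407}{20810}\right) = -85 + \left(\left(-28 + 4 \cdot 9\right) \left(-12\right) - \frac{6407}{20810}\right) = -85 + \left(\left(-28 + 36\right) \left(-12\right) - \frac{6407}{20810}\right) = -85 + \left(8 \left(-12\right) - \frac{6407}{20810}\right) = -85 - \frac{2004167}{20810} = - \frac{3773017}{20810}$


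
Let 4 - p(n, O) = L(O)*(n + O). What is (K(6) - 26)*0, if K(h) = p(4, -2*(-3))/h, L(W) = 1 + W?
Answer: 0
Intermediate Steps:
p(n, O) = 4 - (1 + O)*(O + n) (p(n, O) = 4 - (1 + O)*(n + O) = 4 - (1 + O)*(O + n))
K(h) = -66/h (K(h) = (4 - (-2*(-3))*(1 - 2*(-3)) - 1*4*(1 - 2*(-3)))/h = (4 - 1*6*(1 + 6) - 1*4*(1 + 6))/h = (4 - 1*6*7 - 1*4*7)/h = (4 - 42 - 28)/h = -66/h)
(K(6) - 26)*0 = (-66/6 - 26)*0 = (-66*⅙ - 26)*0 = (-11 - 26)*0 = -37*0 = 0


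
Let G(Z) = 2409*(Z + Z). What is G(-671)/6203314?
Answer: -1616439/3101657 ≈ -0.52115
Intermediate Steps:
G(Z) = 4818*Z (G(Z) = 2409*(2*Z) = 4818*Z)
G(-671)/6203314 = (4818*(-671))/6203314 = -3232878*1/6203314 = -1616439/3101657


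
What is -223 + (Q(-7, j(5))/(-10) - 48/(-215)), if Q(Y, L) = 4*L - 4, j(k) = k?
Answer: -48241/215 ≈ -224.38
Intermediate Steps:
Q(Y, L) = -4 + 4*L
-223 + (Q(-7, j(5))/(-10) - 48/(-215)) = -223 + ((-4 + 4*5)/(-10) - 48/(-215)) = -223 + ((-4 + 20)*(-⅒) - 48*(-1/215)) = -223 + (16*(-⅒) + 48/215) = -223 + (-8/5 + 48/215) = -223 - 296/215 = -48241/215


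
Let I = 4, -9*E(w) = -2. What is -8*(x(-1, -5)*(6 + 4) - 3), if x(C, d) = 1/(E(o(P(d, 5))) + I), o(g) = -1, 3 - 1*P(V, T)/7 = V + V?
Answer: 96/19 ≈ 5.0526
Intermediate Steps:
P(V, T) = 21 - 14*V (P(V, T) = 21 - 7*(V + V) = 21 - 14*V)
E(w) = 2/9 (E(w) = -1/9*(-2) = 2/9)
x(C, d) = 9/38 (x(C, d) = 1/(2/9 + 4) = 1/(38/9) = 9/38)
-8*(x(-1, -5)*(6 + 4) - 3) = -8*(9*(6 + 4)/38 - 3) = -8*((9/38)*10 - 3) = -8*(45/19 - 3) = -8*(-12/19) = 96/19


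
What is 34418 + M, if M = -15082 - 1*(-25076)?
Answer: 44412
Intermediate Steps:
M = 9994 (M = -15082 + 25076 = 9994)
34418 + M = 34418 + 9994 = 44412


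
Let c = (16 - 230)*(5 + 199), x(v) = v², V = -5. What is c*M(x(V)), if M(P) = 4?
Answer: -174624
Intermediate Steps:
c = -43656 (c = -214*204 = -43656)
c*M(x(V)) = -43656*4 = -174624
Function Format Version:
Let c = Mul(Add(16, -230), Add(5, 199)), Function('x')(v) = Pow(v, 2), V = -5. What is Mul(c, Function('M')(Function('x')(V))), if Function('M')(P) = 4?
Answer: -174624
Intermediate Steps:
c = -43656 (c = Mul(-214, 204) = -43656)
Mul(c, Function('M')(Function('x')(V))) = Mul(-43656, 4) = -174624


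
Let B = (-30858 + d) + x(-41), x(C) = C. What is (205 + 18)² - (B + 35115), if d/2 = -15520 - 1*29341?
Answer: 135235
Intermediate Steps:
d = -89722 (d = 2*(-15520 - 1*29341) = 2*(-15520 - 29341) = 2*(-44861) = -89722)
B = -120621 (B = (-30858 - 89722) - 41 = -120580 - 41 = -120621)
(205 + 18)² - (B + 35115) = (205 + 18)² - (-120621 + 35115) = 223² - 1*(-85506) = 49729 + 85506 = 135235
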